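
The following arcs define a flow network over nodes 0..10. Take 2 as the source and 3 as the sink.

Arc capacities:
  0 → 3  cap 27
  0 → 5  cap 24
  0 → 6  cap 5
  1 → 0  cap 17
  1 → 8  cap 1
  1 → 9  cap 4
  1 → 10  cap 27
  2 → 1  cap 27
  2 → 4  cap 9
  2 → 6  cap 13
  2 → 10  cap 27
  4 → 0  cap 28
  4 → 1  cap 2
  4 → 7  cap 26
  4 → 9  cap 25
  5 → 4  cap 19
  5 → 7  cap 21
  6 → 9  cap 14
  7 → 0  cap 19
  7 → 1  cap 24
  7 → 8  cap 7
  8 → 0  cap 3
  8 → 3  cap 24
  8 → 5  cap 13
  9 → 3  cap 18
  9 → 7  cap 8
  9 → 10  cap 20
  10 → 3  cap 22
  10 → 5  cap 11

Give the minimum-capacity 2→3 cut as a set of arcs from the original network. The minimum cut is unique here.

Min-cut arcs: {(0,3), (1,8), (7,8), (9,3), (10,3)} (total capacity 75)

augment #1: 2→10→3 push 22
augment #2: 2→1→0→3 push 17
augment #3: 2→1→8→3 push 1
augment #4: 2→1→9→3 push 4
augment #5: 2→4→0→3 push 9
augment #6: 2→6→9→3 push 13
augment #7: 2→10→5→4→0→3 push 1
augment #8: 2→10→5→4→9→3 push 1
augment #9: 2→10→5→7→8→3 push 3
augment #10: 2→1→10→5→7→8→3 push 4
max flow = 75; residual-reachable set from 2 gives S-side
cut edges (S→T): {(0,3), (1,8), (7,8), (9,3), (10,3)} total cap 75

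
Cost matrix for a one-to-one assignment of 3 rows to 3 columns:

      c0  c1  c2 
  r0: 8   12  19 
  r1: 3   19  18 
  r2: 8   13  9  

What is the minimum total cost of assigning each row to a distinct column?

optimal assignment: row0→col1 (cost 12), row1→col0 (cost 3), row2→col2 (cost 9)
total = 12 + 3 + 9 = 24

Minimum assignment cost: 24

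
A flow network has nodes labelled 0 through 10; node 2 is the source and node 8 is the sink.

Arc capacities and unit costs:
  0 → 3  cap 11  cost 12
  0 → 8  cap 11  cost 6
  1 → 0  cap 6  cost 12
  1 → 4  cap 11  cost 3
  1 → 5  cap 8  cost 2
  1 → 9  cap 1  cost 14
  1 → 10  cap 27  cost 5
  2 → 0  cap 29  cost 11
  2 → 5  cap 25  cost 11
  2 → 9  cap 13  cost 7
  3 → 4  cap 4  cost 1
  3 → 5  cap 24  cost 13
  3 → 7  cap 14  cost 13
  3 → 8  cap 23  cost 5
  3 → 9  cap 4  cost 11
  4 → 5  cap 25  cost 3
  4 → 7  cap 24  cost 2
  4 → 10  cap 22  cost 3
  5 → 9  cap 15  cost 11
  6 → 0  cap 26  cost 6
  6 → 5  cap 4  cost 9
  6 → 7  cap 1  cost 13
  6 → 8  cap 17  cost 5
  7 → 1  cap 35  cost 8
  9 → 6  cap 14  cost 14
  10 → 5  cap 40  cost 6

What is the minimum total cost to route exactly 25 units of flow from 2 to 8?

shortest-cost path #1: 2→0→8 push 11 @ unit cost 17 (adds 187)
shortest-cost path #2: 2→9→6→8 push 13 @ unit cost 26 (adds 338)
shortest-cost path #3: 2→0→3→8 push 1 @ unit cost 28 (adds 28)
total cost = 553

Minimum cost for 25 units: 553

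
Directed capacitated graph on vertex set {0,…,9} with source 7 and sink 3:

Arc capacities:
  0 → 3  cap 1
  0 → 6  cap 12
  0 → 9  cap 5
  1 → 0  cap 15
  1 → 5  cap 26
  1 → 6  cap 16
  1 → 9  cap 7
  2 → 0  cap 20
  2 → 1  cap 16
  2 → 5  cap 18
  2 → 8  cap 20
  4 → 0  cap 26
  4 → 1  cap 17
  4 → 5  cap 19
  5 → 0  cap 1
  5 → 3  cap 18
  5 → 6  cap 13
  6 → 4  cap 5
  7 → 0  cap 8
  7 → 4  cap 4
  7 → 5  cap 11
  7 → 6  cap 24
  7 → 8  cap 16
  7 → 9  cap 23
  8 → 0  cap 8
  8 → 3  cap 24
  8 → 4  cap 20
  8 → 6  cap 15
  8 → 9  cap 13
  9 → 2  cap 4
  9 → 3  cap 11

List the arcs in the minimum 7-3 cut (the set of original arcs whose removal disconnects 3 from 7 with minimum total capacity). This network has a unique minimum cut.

augment #1: 7→0→3 push 1
augment #2: 7→5→3 push 11
augment #3: 7→8→3 push 16
augment #4: 7→9→3 push 11
augment #5: 7→4→5→3 push 4
augment #6: 7→6→4→5→3 push 3
augment #7: 7→9→2→8→3 push 4
max flow = 50; residual-reachable set from 7 gives S-side
cut edges (S→T): {(0,3), (5,3), (7,8), (9,2), (9,3)} total cap 50

Min-cut arcs: {(0,3), (5,3), (7,8), (9,2), (9,3)} (total capacity 50)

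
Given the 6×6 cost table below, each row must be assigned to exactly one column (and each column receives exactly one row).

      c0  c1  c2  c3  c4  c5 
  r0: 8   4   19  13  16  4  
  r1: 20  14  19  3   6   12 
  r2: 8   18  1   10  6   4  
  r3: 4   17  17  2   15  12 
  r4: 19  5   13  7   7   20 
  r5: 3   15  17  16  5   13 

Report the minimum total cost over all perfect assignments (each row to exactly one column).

Minimum assignment cost: 21

optimal assignment: row0→col5 (cost 4), row1→col4 (cost 6), row2→col2 (cost 1), row3→col3 (cost 2), row4→col1 (cost 5), row5→col0 (cost 3)
total = 4 + 6 + 1 + 2 + 5 + 3 = 21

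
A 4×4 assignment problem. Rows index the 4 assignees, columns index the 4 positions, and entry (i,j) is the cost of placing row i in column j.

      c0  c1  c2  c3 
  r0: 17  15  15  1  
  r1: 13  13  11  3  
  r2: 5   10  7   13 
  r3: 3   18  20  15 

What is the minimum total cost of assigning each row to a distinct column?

Minimum assignment cost: 24

optimal assignment: row0→col3 (cost 1), row1→col1 (cost 13), row2→col2 (cost 7), row3→col0 (cost 3)
total = 1 + 13 + 7 + 3 = 24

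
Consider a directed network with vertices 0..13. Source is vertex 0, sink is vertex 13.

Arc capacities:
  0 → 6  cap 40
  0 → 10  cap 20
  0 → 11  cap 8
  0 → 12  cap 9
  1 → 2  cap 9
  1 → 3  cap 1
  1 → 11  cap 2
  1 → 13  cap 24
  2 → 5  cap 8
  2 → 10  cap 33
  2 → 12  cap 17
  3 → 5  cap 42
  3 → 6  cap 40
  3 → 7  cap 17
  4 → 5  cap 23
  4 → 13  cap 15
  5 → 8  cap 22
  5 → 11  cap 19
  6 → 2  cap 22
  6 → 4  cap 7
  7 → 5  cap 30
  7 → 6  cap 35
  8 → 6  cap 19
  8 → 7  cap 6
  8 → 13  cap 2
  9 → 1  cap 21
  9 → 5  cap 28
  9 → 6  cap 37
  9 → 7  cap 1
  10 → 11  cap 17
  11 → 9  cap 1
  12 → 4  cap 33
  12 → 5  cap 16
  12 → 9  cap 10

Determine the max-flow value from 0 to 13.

Maximum flow value: 28

augment #1: 0→6→4→13 bottleneck 7, total now 7
augment #2: 0→12→4→13 bottleneck 8, total now 15
augment #3: 0→11→9→1→13 bottleneck 1, total now 16
augment #4: 0→12→5→8→13 bottleneck 1, total now 17
augment #5: 0→6→2→5→8→13 bottleneck 1, total now 18
augment #6: 0→6→2→12→9→1→13 bottleneck 10, total now 28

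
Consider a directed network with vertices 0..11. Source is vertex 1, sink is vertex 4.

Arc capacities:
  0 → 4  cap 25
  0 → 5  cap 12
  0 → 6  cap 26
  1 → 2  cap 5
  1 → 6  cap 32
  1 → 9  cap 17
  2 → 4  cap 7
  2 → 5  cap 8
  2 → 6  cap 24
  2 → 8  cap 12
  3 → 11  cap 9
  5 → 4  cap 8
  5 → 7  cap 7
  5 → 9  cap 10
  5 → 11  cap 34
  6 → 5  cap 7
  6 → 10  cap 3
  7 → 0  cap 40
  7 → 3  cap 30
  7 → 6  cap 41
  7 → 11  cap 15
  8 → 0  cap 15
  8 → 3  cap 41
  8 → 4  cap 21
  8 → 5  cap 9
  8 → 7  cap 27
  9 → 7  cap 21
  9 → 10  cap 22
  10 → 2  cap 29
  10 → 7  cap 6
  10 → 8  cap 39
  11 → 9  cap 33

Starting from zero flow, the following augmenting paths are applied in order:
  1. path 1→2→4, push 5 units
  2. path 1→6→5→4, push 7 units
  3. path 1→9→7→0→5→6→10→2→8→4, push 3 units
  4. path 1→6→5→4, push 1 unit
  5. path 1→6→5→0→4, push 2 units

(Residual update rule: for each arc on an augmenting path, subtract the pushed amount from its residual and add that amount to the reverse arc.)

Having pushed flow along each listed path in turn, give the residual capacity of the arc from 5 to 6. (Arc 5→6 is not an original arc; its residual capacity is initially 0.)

after path 1 (1→2→4, push 5): res(5,6)=0
after path 2 (1→6→5→4, push 7): res(5,6)=7
after path 3 (1→9→7→0→5→6→10→2→8→4, push 3): res(5,6)=4
after path 4 (1→6→5→4, push 1): res(5,6)=5
after path 5 (1→6→5→0→4, push 2): res(5,6)=7

Residual capacity of (5,6): 7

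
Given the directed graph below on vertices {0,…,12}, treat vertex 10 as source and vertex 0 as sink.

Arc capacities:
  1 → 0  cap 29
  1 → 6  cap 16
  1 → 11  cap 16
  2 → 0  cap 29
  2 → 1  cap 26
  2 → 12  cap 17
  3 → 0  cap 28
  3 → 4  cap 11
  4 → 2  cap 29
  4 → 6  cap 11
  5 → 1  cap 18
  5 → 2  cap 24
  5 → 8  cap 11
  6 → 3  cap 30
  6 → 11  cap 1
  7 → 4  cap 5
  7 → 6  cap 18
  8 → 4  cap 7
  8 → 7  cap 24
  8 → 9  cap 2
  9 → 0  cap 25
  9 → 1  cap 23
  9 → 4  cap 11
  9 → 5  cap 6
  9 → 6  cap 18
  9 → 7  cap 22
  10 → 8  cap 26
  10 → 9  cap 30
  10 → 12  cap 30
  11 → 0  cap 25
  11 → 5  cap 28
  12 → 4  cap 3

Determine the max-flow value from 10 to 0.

Maximum flow value: 59

augment #1: 10→9→0 bottleneck 25, total now 25
augment #2: 10→9→1→0 bottleneck 5, total now 30
augment #3: 10→8→4→2→0 bottleneck 7, total now 37
augment #4: 10→8→9→1→0 bottleneck 2, total now 39
augment #5: 10→12→4→2→0 bottleneck 3, total now 42
augment #6: 10→8→7→4→2→0 bottleneck 5, total now 47
augment #7: 10→8→7→6→3→0 bottleneck 12, total now 59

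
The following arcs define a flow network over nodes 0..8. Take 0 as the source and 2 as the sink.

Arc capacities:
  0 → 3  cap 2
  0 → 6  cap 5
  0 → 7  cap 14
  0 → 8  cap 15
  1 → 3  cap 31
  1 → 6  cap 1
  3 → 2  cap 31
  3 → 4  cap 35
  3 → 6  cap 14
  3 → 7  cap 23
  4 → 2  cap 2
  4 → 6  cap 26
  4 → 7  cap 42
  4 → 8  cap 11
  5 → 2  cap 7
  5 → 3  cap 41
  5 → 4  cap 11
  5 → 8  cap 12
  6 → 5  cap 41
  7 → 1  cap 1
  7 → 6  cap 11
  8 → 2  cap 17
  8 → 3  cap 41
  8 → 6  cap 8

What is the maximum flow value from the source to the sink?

Maximum flow value: 34

augment #1: 0→3→2 bottleneck 2, total now 2
augment #2: 0→8→2 bottleneck 15, total now 17
augment #3: 0→6→5→2 bottleneck 5, total now 22
augment #4: 0→7→1→3→2 bottleneck 1, total now 23
augment #5: 0→7→6→5→2 bottleneck 2, total now 25
augment #6: 0→7→6→5→3→2 bottleneck 9, total now 34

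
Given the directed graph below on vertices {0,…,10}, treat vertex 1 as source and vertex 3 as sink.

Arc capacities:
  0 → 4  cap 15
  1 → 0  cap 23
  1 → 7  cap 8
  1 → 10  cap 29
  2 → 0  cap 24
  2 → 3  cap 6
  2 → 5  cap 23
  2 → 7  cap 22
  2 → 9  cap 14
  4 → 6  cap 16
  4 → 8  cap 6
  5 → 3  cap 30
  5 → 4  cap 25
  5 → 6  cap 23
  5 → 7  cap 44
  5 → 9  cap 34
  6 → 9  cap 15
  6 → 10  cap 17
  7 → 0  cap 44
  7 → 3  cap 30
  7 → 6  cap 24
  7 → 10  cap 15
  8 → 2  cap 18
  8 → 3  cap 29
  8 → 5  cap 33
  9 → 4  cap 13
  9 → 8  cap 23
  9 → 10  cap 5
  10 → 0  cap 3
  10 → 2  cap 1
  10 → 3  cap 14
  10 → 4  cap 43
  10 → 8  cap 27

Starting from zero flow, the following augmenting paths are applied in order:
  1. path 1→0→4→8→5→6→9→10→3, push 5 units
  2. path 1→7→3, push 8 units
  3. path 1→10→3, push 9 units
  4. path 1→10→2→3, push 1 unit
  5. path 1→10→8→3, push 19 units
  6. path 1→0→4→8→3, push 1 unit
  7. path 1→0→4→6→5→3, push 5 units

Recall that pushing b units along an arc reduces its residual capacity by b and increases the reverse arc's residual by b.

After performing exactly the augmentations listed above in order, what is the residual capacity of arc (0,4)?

Residual capacity of (0,4): 4

after path 1 (1→0→4→8→5→6→9→10→3, push 5): res(0,4)=10
after path 2 (1→7→3, push 8): res(0,4)=10
after path 3 (1→10→3, push 9): res(0,4)=10
after path 4 (1→10→2→3, push 1): res(0,4)=10
after path 5 (1→10→8→3, push 19): res(0,4)=10
after path 6 (1→0→4→8→3, push 1): res(0,4)=9
after path 7 (1→0→4→6→5→3, push 5): res(0,4)=4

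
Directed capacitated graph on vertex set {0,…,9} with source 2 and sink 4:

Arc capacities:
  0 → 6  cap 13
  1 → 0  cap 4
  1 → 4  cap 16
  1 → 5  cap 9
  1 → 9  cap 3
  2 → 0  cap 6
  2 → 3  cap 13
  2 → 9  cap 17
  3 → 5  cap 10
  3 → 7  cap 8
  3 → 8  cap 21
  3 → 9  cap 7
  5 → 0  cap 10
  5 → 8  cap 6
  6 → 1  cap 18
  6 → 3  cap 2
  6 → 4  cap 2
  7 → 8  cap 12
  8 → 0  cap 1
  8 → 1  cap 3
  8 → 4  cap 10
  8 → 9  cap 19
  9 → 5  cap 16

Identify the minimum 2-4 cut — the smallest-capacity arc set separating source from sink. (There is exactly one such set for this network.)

augment #1: 2→0→6→4 push 2
augment #2: 2→3→8→4 push 10
augment #3: 2→0→6→1→4 push 4
augment #4: 2→3→8→1→4 push 3
augment #5: 2→9→5→0→6→1→4 push 7
max flow = 26; residual-reachable set from 2 gives S-side
cut edges (S→T): {(0,6), (8,1), (8,4)} total cap 26

Min-cut arcs: {(0,6), (8,1), (8,4)} (total capacity 26)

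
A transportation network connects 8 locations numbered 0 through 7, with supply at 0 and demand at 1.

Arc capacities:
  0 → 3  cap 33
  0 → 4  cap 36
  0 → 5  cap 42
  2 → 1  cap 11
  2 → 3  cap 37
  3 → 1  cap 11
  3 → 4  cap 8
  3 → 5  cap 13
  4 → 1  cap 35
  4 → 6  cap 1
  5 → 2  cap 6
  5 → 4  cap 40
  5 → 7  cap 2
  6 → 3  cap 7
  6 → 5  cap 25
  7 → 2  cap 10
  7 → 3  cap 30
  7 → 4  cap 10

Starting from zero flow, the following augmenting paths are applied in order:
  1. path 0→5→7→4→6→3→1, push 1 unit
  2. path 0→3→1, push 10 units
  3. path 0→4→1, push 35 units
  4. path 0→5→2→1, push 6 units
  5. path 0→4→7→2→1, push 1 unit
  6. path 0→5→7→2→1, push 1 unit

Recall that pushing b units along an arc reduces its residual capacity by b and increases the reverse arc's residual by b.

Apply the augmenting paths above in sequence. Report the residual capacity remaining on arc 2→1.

after path 1 (0→5→7→4→6→3→1, push 1): res(2,1)=11
after path 2 (0→3→1, push 10): res(2,1)=11
after path 3 (0→4→1, push 35): res(2,1)=11
after path 4 (0→5→2→1, push 6): res(2,1)=5
after path 5 (0→4→7→2→1, push 1): res(2,1)=4
after path 6 (0→5→7→2→1, push 1): res(2,1)=3

Residual capacity of (2,1): 3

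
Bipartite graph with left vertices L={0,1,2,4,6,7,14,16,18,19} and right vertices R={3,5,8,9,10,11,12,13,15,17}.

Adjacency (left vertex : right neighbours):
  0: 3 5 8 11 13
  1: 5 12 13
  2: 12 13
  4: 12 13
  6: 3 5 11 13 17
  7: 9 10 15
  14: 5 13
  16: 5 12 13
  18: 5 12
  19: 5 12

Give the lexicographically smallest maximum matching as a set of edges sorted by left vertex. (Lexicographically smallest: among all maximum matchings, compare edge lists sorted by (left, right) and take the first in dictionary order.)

|M| = 6 (so the lex-smallest maximum matching has 6 edges)
process left vertices in ascending order; for each, take the smallest-labelled available neighbour that still permits 6 edges overall, or leave it unmatched if none does
lex-smallest matching: {0-3, 1-5, 2-12, 4-13, 6-11, 7-9}

Lex-smallest maximum matching: {(0,3), (1,5), (2,12), (4,13), (6,11), (7,9)}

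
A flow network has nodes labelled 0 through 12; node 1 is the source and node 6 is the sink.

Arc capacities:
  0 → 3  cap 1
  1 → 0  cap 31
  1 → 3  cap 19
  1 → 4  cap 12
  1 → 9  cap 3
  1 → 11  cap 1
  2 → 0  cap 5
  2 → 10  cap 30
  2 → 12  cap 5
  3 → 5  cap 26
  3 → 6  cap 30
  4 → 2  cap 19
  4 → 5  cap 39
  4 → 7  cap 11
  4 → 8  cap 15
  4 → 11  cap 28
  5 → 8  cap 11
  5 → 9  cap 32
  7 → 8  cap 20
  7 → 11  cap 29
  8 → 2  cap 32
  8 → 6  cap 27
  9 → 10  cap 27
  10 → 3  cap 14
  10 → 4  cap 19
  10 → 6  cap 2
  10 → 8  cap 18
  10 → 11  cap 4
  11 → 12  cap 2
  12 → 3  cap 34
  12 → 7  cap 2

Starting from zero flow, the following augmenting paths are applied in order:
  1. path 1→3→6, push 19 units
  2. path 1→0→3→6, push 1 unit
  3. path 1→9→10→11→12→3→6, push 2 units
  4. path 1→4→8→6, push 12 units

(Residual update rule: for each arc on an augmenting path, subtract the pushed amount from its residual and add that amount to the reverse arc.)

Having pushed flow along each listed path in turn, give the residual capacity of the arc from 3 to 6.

Residual capacity of (3,6): 8

after path 1 (1→3→6, push 19): res(3,6)=11
after path 2 (1→0→3→6, push 1): res(3,6)=10
after path 3 (1→9→10→11→12→3→6, push 2): res(3,6)=8
after path 4 (1→4→8→6, push 12): res(3,6)=8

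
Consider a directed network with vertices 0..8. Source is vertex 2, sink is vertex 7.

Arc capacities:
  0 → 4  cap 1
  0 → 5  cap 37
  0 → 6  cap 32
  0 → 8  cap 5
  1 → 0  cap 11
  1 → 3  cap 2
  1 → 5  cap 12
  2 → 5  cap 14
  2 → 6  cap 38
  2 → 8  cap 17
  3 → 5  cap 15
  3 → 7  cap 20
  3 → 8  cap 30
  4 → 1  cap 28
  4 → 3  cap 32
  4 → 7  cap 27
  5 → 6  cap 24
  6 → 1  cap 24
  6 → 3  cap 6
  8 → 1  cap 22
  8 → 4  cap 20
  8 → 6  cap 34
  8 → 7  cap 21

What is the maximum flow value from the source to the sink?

augment #1: 2→8→7 bottleneck 17, total now 17
augment #2: 2→6→3→7 bottleneck 6, total now 23
augment #3: 2→6→1→3→7 bottleneck 2, total now 25
augment #4: 2→6→1→0→4→7 bottleneck 1, total now 26
augment #5: 2→6→1→0→8→7 bottleneck 4, total now 30
augment #6: 2→6→1→0→8→4→7 bottleneck 1, total now 31

Maximum flow value: 31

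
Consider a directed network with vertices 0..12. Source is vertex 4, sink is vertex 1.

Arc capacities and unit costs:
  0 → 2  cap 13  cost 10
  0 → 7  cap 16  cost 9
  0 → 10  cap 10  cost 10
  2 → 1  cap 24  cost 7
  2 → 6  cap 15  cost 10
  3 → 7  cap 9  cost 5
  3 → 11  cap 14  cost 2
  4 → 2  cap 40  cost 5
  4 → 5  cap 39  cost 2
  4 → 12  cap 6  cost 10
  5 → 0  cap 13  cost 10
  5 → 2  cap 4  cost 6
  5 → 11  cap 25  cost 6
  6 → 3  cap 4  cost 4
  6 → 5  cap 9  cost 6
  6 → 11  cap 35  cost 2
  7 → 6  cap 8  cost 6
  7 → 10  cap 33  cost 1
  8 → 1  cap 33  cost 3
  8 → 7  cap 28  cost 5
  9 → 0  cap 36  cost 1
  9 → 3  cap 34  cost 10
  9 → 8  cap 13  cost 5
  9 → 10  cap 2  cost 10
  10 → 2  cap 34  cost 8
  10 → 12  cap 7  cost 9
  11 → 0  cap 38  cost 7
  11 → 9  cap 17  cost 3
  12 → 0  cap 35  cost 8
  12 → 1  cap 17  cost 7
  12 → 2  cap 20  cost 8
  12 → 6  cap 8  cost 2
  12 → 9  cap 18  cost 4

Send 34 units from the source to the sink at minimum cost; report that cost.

shortest-cost path #1: 4→2→1 push 24 @ unit cost 12 (adds 288)
shortest-cost path #2: 4→12→1 push 6 @ unit cost 17 (adds 102)
shortest-cost path #3: 4→5→11→9→8→1 push 4 @ unit cost 19 (adds 76)
total cost = 466

Minimum cost for 34 units: 466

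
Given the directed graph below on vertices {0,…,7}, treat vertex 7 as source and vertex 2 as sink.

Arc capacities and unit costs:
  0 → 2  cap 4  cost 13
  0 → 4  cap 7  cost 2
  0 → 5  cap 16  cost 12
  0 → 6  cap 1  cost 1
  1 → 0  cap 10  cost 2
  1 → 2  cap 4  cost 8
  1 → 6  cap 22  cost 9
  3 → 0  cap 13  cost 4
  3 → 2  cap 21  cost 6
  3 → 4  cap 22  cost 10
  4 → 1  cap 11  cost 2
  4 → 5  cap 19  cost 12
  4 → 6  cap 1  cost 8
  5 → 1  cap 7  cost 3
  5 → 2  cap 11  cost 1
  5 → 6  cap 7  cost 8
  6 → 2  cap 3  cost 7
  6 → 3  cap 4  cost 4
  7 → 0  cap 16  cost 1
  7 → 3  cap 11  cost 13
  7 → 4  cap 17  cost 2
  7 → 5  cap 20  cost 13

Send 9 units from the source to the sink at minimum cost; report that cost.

shortest-cost path #1: 7→0→6→2 push 1 @ unit cost 9 (adds 9)
shortest-cost path #2: 7→4→1→2 push 4 @ unit cost 12 (adds 48)
shortest-cost path #3: 7→0→2 push 4 @ unit cost 14 (adds 56)
total cost = 113

Minimum cost for 9 units: 113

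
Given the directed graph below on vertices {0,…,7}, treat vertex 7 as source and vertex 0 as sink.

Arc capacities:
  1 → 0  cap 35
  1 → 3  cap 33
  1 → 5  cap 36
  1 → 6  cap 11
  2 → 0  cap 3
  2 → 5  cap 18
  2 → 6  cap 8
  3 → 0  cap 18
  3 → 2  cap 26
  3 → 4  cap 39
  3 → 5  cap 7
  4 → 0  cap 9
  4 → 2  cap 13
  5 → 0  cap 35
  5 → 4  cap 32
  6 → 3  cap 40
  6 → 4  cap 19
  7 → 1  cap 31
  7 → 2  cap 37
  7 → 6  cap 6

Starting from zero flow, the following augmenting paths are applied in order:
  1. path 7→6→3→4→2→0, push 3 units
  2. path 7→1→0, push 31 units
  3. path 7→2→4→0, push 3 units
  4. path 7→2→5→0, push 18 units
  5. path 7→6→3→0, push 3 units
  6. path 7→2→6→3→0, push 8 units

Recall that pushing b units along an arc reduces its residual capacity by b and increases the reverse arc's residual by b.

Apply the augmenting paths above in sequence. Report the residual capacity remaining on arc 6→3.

after path 1 (7→6→3→4→2→0, push 3): res(6,3)=37
after path 2 (7→1→0, push 31): res(6,3)=37
after path 3 (7→2→4→0, push 3): res(6,3)=37
after path 4 (7→2→5→0, push 18): res(6,3)=37
after path 5 (7→6→3→0, push 3): res(6,3)=34
after path 6 (7→2→6→3→0, push 8): res(6,3)=26

Residual capacity of (6,3): 26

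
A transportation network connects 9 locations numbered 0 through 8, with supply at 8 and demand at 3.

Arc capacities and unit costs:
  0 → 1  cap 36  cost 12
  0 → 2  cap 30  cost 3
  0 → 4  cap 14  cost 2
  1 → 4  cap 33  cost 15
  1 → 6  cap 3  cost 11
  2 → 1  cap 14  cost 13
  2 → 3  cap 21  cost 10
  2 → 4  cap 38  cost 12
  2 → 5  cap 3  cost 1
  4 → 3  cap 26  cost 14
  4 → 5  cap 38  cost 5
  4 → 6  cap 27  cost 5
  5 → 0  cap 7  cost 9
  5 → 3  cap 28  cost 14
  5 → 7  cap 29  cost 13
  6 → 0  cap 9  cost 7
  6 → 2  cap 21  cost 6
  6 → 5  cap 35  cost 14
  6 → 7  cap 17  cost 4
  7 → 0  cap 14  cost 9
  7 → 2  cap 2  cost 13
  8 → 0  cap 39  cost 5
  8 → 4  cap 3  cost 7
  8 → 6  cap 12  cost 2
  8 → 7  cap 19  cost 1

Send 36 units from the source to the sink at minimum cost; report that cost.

Minimum cost for 36 units: 693

shortest-cost path #1: 8→0→2→3 push 21 @ unit cost 18 (adds 378)
shortest-cost path #2: 8→4→3 push 3 @ unit cost 21 (adds 63)
shortest-cost path #3: 8→0→4→3 push 12 @ unit cost 21 (adds 252)
total cost = 693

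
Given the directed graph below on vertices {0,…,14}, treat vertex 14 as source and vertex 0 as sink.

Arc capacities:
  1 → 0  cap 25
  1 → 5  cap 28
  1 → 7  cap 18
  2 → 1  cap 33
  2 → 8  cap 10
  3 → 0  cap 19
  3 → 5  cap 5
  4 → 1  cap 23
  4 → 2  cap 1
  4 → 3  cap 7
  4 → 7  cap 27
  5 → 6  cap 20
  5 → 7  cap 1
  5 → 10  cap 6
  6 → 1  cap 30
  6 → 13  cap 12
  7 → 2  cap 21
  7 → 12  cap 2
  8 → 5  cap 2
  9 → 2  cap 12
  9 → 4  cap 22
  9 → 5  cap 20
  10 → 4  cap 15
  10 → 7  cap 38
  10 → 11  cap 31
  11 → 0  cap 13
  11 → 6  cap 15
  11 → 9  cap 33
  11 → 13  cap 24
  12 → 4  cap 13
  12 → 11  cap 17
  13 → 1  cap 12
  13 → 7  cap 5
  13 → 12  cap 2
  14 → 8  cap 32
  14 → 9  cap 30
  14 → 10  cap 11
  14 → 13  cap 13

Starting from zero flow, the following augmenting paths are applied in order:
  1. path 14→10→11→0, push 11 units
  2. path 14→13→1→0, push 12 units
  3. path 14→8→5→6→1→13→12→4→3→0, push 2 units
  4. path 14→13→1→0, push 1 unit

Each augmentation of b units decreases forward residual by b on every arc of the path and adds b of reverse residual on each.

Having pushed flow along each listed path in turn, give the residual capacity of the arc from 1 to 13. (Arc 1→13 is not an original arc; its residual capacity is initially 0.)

Residual capacity of (1,13): 11

after path 1 (14→10→11→0, push 11): res(1,13)=0
after path 2 (14→13→1→0, push 12): res(1,13)=12
after path 3 (14→8→5→6→1→13→12→4→3→0, push 2): res(1,13)=10
after path 4 (14→13→1→0, push 1): res(1,13)=11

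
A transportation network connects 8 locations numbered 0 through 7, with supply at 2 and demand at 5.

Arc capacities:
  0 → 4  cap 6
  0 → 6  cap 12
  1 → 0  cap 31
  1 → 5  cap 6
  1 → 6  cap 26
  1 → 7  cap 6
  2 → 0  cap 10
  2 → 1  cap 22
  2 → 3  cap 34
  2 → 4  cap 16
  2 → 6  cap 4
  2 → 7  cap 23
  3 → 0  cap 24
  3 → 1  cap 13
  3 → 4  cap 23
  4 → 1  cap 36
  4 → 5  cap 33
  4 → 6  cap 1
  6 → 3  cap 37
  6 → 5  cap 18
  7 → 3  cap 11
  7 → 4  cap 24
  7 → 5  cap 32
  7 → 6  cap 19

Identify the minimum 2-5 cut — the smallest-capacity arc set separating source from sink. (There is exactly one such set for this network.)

augment #1: 2→1→5 push 6
augment #2: 2→4→5 push 16
augment #3: 2→6→5 push 4
augment #4: 2→7→5 push 23
augment #5: 2→0→4→5 push 6
augment #6: 2→0→6→5 push 4
augment #7: 2→1→6→5 push 10
augment #8: 2→1→7→5 push 6
augment #9: 2→3→4→5 push 11
max flow = 86; residual-reachable set from 2 gives S-side
cut edges (S→T): {(1,5), (1,7), (2,7), (4,5), (6,5)} total cap 86

Min-cut arcs: {(1,5), (1,7), (2,7), (4,5), (6,5)} (total capacity 86)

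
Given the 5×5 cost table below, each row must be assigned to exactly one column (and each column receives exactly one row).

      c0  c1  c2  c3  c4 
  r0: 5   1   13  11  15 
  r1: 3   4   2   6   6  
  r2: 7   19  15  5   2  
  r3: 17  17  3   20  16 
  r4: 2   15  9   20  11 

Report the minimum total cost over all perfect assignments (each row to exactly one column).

optimal assignment: row0→col1 (cost 1), row1→col3 (cost 6), row2→col4 (cost 2), row3→col2 (cost 3), row4→col0 (cost 2)
total = 1 + 6 + 2 + 3 + 2 = 14

Minimum assignment cost: 14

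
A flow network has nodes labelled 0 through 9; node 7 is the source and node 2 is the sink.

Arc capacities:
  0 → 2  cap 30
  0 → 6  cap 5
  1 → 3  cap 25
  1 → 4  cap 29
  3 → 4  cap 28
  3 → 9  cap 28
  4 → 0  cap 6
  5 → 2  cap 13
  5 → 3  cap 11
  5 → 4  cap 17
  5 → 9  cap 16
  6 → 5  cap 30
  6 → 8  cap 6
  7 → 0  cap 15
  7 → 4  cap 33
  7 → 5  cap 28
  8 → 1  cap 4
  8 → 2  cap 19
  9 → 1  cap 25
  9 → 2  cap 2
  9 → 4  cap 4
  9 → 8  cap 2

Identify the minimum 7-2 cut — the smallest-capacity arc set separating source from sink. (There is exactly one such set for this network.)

Min-cut arcs: {(4,0), (5,2), (7,0), (9,2), (9,8)} (total capacity 38)

augment #1: 7→0→2 push 15
augment #2: 7→5→2 push 13
augment #3: 7→4→0→2 push 6
augment #4: 7→5→9→2 push 2
augment #5: 7→5→9→8→2 push 2
max flow = 38; residual-reachable set from 7 gives S-side
cut edges (S→T): {(4,0), (5,2), (7,0), (9,2), (9,8)} total cap 38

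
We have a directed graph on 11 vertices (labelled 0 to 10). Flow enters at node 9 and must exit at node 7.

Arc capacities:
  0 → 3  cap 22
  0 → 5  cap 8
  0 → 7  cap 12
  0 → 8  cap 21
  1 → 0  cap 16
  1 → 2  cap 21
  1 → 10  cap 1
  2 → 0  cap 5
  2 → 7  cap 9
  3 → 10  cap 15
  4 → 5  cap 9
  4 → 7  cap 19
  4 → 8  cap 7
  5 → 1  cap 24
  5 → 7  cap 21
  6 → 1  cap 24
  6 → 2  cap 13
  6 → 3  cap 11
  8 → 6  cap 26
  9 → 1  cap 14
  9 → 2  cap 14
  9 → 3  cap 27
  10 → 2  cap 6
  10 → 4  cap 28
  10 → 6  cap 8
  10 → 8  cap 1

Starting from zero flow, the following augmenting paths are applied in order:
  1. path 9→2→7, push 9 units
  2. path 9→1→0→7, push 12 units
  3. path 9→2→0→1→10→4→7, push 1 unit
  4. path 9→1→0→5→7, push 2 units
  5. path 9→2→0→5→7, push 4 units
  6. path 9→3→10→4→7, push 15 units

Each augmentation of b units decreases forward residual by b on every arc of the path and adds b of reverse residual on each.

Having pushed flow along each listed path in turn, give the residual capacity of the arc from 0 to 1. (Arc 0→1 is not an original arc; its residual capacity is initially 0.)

after path 1 (9→2→7, push 9): res(0,1)=0
after path 2 (9→1→0→7, push 12): res(0,1)=12
after path 3 (9→2→0→1→10→4→7, push 1): res(0,1)=11
after path 4 (9→1→0→5→7, push 2): res(0,1)=13
after path 5 (9→2→0→5→7, push 4): res(0,1)=13
after path 6 (9→3→10→4→7, push 15): res(0,1)=13

Residual capacity of (0,1): 13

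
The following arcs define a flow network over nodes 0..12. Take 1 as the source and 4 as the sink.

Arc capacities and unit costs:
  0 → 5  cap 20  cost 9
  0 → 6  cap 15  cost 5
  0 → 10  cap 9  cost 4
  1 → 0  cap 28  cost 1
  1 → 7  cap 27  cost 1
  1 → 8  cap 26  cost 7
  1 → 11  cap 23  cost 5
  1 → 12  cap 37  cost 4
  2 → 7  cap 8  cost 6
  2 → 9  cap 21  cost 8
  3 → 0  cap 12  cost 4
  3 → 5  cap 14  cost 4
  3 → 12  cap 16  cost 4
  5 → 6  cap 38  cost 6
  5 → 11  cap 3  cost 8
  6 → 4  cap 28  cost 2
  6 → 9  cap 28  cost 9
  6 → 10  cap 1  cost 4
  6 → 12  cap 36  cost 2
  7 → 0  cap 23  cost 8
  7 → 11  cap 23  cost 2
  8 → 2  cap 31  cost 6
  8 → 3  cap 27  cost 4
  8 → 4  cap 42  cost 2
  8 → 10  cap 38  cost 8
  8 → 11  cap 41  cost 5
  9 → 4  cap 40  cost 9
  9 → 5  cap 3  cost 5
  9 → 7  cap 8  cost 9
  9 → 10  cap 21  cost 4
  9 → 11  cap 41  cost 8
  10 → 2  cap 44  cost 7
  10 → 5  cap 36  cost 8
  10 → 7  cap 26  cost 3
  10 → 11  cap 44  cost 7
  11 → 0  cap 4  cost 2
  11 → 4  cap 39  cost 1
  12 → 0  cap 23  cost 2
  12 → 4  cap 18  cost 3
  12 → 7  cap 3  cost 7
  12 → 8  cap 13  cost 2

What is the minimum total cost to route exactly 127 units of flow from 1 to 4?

Minimum cost for 127 units: 1108

shortest-cost path #1: 1→7→11→4 push 23 @ unit cost 4 (adds 92)
shortest-cost path #2: 1→11→4 push 16 @ unit cost 6 (adds 96)
shortest-cost path #3: 1→12→4 push 18 @ unit cost 7 (adds 126)
shortest-cost path #4: 1→0→6→4 push 15 @ unit cost 8 (adds 120)
shortest-cost path #5: 1→12→8→4 push 13 @ unit cost 8 (adds 104)
shortest-cost path #6: 1→8→4 push 26 @ unit cost 9 (adds 234)
shortest-cost path #7: 1→0→5→6→4 push 13 @ unit cost 18 (adds 234)
shortest-cost path #8: 1→12→0→10→2→9→4 push 3 @ unit cost 34 (adds 102)
total cost = 1108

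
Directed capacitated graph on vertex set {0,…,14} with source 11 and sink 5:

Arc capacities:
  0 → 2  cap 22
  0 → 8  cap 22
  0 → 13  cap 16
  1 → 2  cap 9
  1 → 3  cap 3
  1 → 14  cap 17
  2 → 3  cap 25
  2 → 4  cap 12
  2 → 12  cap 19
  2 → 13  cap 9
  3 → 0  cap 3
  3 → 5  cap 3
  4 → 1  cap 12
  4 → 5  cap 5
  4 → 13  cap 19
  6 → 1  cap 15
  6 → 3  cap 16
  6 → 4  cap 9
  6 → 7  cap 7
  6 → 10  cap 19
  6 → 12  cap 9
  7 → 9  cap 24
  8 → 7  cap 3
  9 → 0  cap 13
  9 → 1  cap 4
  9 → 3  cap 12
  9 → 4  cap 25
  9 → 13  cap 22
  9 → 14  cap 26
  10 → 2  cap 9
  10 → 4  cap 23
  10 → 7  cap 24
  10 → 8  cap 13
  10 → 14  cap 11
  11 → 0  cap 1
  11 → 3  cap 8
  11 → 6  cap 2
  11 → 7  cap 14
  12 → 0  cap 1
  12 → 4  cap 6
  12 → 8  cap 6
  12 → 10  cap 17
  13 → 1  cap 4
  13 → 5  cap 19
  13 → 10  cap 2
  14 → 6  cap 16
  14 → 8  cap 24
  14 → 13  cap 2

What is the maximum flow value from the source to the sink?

Maximum flow value: 23

augment #1: 11→3→5 bottleneck 3, total now 3
augment #2: 11→0→13→5 bottleneck 1, total now 4
augment #3: 11→6→4→5 bottleneck 2, total now 6
augment #4: 11→3→0→13→5 bottleneck 3, total now 9
augment #5: 11→7→9→4→5 bottleneck 3, total now 12
augment #6: 11→7→9→13→5 bottleneck 11, total now 23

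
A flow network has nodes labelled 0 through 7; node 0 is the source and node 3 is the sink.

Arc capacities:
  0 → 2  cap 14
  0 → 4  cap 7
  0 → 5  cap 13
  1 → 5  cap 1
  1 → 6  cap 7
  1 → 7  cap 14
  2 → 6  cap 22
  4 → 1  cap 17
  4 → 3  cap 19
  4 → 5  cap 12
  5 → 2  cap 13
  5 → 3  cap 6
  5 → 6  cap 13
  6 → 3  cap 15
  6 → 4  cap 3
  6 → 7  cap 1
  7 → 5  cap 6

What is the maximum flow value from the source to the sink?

Maximum flow value: 31

augment #1: 0→4→3 bottleneck 7, total now 7
augment #2: 0→5→3 bottleneck 6, total now 13
augment #3: 0→2→6→3 bottleneck 14, total now 27
augment #4: 0→5→6→3 bottleneck 1, total now 28
augment #5: 0→5→6→4→3 bottleneck 3, total now 31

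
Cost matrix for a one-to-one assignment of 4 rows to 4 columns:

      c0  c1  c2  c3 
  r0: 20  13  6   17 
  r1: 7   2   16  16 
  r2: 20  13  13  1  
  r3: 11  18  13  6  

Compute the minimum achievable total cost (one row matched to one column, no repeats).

optimal assignment: row0→col2 (cost 6), row1→col1 (cost 2), row2→col3 (cost 1), row3→col0 (cost 11)
total = 6 + 2 + 1 + 11 = 20

Minimum assignment cost: 20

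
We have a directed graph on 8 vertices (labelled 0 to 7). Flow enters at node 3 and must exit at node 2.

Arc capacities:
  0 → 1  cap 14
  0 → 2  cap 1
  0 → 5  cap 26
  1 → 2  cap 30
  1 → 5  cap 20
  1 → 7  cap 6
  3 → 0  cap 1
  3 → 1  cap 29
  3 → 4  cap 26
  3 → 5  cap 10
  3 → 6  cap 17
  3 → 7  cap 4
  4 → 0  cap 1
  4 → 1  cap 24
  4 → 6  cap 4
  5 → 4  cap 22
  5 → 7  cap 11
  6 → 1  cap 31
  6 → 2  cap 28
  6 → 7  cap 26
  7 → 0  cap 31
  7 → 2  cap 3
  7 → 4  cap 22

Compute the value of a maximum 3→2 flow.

Maximum flow value: 55

augment #1: 3→0→2 bottleneck 1, total now 1
augment #2: 3→1→2 bottleneck 29, total now 30
augment #3: 3→6→2 bottleneck 17, total now 47
augment #4: 3→7→2 bottleneck 3, total now 50
augment #5: 3→4→1→2 bottleneck 1, total now 51
augment #6: 3→4→6→2 bottleneck 4, total now 55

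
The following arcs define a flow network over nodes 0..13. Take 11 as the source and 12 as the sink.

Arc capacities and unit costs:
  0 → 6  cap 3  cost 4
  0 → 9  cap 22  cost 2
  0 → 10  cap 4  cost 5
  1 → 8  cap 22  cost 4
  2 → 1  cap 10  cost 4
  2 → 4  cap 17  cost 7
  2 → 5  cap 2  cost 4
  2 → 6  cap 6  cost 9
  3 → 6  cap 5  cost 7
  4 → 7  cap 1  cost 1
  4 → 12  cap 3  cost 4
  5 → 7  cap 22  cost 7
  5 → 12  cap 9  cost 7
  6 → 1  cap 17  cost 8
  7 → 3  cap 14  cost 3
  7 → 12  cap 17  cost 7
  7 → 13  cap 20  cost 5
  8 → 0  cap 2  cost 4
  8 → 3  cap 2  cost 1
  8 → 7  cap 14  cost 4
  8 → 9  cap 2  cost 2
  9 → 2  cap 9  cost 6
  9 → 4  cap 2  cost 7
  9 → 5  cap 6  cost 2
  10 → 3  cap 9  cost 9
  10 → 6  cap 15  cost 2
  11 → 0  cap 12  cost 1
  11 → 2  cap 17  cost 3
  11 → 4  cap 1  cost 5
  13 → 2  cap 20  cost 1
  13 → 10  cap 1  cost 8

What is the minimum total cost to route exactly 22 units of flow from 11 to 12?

Minimum cost for 22 units: 375

shortest-cost path #1: 11→4→12 push 1 @ unit cost 9 (adds 9)
shortest-cost path #2: 11→0→9→5→12 push 6 @ unit cost 12 (adds 72)
shortest-cost path #3: 11→2→4→12 push 2 @ unit cost 14 (adds 28)
shortest-cost path #4: 11→2→5→12 push 2 @ unit cost 14 (adds 28)
shortest-cost path #5: 11→2→4→7→12 push 1 @ unit cost 18 (adds 18)
shortest-cost path #6: 11→2→1→8→7→12 push 10 @ unit cost 22 (adds 220)
total cost = 375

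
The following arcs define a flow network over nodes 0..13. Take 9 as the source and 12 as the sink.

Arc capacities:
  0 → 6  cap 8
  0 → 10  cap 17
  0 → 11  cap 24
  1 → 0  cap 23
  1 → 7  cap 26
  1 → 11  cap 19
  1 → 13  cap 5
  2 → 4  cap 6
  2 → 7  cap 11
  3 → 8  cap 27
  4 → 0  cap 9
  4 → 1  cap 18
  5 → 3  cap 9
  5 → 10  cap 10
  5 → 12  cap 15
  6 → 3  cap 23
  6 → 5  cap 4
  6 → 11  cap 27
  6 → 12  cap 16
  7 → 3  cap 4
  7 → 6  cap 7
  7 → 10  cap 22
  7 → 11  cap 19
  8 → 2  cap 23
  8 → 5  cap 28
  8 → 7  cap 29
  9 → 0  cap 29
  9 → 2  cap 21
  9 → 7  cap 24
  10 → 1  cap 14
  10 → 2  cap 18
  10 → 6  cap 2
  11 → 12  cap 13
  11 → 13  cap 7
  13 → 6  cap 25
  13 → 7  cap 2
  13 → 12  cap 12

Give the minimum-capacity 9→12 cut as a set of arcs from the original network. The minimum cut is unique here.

Min-cut arcs: {(0,6), (1,13), (7,3), (7,6), (10,6), (11,12), (11,13)} (total capacity 46)

augment #1: 9→0→6→12 push 8
augment #2: 9→0→11→12 push 13
augment #3: 9→7→6→12 push 7
augment #4: 9→0→10→6→12 push 1
augment #5: 9→0→11→13→12 push 7
augment #6: 9→2→4→1→13→12 push 5
augment #7: 9→7→3→8→5→12 push 4
augment #8: 9→7→10→6→5→12 push 1
max flow = 46; residual-reachable set from 9 gives S-side
cut edges (S→T): {(0,6), (1,13), (7,3), (7,6), (10,6), (11,12), (11,13)} total cap 46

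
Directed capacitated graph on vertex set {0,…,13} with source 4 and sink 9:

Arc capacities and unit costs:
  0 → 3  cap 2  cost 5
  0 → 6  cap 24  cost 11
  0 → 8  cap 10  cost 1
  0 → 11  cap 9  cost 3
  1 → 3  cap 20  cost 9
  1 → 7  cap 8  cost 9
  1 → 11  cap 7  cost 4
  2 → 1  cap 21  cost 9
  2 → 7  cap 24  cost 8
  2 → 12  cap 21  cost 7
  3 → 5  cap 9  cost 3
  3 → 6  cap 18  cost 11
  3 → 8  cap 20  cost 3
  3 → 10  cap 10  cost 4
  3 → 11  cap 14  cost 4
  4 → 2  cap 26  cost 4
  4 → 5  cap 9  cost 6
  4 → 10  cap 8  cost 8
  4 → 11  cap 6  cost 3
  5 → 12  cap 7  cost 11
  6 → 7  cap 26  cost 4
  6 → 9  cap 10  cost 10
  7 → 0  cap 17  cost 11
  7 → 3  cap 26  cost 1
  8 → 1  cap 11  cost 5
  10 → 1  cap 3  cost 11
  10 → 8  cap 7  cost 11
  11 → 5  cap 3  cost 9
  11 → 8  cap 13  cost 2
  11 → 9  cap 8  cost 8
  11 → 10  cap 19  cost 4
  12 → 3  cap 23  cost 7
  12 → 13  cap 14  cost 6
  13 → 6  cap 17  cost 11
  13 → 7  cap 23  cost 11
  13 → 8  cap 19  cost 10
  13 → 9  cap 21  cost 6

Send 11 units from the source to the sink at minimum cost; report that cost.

shortest-cost path #1: 4→11→9 push 6 @ unit cost 11 (adds 66)
shortest-cost path #2: 4→2→12→13→9 push 5 @ unit cost 23 (adds 115)
total cost = 181

Minimum cost for 11 units: 181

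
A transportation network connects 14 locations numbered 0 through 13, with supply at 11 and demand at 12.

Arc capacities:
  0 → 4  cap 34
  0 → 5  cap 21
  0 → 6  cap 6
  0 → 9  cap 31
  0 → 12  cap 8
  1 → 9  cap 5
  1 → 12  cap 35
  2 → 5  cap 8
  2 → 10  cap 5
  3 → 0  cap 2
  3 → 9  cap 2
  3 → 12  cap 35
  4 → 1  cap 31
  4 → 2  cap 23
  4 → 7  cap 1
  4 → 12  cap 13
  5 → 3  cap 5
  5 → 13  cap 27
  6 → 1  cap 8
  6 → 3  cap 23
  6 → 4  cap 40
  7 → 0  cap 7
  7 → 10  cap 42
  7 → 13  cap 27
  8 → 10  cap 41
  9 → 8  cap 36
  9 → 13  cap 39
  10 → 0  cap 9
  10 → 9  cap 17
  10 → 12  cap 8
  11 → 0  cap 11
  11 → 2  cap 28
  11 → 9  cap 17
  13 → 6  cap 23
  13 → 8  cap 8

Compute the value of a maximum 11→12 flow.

Maximum flow value: 41

augment #1: 11→0→12 bottleneck 8, total now 8
augment #2: 11→0→4→12 bottleneck 3, total now 11
augment #3: 11→2→10→12 bottleneck 5, total now 16
augment #4: 11→2→5→3→12 bottleneck 5, total now 21
augment #5: 11→9→8→10→12 bottleneck 3, total now 24
augment #6: 11→9→13→6→1→12 bottleneck 8, total now 32
augment #7: 11→9→13→6→3→12 bottleneck 6, total now 38
augment #8: 11→2→5→13→6→3→12 bottleneck 3, total now 41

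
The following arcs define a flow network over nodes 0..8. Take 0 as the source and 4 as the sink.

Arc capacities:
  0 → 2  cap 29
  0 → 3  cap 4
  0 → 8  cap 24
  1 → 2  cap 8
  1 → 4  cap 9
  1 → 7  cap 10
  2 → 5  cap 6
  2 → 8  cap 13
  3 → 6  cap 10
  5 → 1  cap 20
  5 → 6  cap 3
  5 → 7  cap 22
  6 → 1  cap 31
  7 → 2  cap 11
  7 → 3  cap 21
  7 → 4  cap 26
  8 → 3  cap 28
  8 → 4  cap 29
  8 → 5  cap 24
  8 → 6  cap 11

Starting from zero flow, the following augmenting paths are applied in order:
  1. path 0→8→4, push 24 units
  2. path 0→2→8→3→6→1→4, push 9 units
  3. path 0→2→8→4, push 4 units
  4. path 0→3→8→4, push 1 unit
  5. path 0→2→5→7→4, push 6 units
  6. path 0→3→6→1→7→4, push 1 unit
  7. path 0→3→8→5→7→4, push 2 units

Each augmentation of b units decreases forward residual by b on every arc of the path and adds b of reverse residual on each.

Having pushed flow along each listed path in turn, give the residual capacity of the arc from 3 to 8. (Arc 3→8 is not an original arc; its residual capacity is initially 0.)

Residual capacity of (3,8): 6

after path 1 (0→8→4, push 24): res(3,8)=0
after path 2 (0→2→8→3→6→1→4, push 9): res(3,8)=9
after path 3 (0→2→8→4, push 4): res(3,8)=9
after path 4 (0→3→8→4, push 1): res(3,8)=8
after path 5 (0→2→5→7→4, push 6): res(3,8)=8
after path 6 (0→3→6→1→7→4, push 1): res(3,8)=8
after path 7 (0→3→8→5→7→4, push 2): res(3,8)=6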